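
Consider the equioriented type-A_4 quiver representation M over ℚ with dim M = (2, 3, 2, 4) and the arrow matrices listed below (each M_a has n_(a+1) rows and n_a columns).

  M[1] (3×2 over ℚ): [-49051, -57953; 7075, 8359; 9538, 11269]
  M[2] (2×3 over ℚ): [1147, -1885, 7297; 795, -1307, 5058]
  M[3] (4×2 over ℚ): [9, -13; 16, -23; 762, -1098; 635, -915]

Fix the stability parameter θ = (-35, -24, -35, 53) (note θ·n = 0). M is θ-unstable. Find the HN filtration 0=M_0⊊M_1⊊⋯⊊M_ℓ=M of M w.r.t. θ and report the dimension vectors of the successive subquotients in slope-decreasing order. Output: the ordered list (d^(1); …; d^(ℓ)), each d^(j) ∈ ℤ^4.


Via rank(M_{q-1}∘⋯∘M_p): M ≅ I[1,4]^2, I[2,2], I[4,4]^2.
μ_θ-semistable layers: μ^(1)=53; μ^(2)=-24; μ^(3)=-59/2; μ^(4)=-35

((0, 0, 0, 4); (0, 1, 0, 0); (0, 2, 2, 0); (2, 0, 0, 0))


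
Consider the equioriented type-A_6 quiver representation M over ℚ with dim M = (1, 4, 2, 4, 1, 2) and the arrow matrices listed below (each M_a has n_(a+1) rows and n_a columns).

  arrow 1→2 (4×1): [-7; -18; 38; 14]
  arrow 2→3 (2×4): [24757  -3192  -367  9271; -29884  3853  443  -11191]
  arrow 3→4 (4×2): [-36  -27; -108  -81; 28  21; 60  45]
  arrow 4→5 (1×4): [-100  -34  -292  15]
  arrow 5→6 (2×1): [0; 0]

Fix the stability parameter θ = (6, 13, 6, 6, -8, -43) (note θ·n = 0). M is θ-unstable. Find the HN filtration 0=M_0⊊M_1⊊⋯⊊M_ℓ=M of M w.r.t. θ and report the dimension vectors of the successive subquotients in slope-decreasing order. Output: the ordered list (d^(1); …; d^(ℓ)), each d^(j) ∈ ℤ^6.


Barcode: M ≅ I[1,5], I[2,2]^2, I[2,3], I[4,4]^3, I[6,6]^2. HN layers by μ_θ (5 steps, strictly decreasing):
  μ^(1)=13; μ^(2)=19/2; μ^(3)=6; μ^(4)=23/5; μ^(5)=-43

((0, 2, 0, 0, 0, 0); (0, 1, 1, 0, 0, 0); (0, 0, 0, 3, 0, 0); (1, 1, 1, 1, 1, 0); (0, 0, 0, 0, 0, 2))


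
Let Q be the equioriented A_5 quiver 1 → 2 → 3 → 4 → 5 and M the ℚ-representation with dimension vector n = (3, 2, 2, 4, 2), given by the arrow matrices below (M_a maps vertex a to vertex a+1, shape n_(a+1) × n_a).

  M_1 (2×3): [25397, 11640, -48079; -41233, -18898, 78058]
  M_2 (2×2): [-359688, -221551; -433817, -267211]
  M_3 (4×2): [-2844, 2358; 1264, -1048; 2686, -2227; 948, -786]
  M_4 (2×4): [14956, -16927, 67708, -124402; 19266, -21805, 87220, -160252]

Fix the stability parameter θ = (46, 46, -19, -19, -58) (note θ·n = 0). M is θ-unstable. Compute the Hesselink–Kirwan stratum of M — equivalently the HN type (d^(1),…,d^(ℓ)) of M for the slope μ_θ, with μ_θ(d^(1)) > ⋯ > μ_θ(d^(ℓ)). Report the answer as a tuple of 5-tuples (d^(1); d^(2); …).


Interval decomposition of M: I[1,1], I[1,3], I[1,4], I[4,4], I[4,5]^2.
HN type (ℓ=5): μ^(1)=46; μ^(2)=73/3; μ^(3)=27/2; μ^(4)=-19; μ^(5)=-77/2

((1, 0, 0, 0, 0); (1, 1, 1, 0, 0); (1, 1, 1, 1, 0); (0, 0, 0, 1, 0); (0, 0, 0, 2, 2))


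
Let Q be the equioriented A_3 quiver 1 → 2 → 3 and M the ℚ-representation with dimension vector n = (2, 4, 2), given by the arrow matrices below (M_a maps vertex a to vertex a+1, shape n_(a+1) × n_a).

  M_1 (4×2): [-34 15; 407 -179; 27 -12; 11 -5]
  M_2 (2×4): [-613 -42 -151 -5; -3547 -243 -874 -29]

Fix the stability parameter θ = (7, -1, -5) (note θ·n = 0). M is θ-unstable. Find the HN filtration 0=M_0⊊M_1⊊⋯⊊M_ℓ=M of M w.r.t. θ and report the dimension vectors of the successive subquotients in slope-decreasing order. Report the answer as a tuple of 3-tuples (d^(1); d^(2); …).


Via rank(M_{q-1}∘⋯∘M_p): M ≅ I[1,2], I[1,3], I[2,2], I[2,3].
μ_θ-semistable layers: μ^(1)=3; μ^(2)=1/3; μ^(3)=-1; μ^(4)=-3

((1, 1, 0); (1, 1, 1); (0, 1, 0); (0, 1, 1))


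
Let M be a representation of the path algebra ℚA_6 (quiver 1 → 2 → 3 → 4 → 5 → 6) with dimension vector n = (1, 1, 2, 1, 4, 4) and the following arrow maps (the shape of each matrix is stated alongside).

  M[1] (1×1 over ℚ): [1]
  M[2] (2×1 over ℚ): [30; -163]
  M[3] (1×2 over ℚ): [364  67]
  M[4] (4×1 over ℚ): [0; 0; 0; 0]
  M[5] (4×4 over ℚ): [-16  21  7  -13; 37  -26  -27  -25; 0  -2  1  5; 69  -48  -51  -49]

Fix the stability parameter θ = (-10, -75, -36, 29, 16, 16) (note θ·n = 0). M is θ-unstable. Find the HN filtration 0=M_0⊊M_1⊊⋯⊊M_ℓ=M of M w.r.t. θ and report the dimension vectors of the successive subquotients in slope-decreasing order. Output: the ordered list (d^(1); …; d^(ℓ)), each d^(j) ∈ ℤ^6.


Interval decomposition of M: I[1,4], I[3,3], I[5,5], I[5,6]^3, I[6,6].
HN type (ℓ=4): μ^(1)=29; μ^(2)=16; μ^(3)=-36; μ^(4)=-85/2

((0, 0, 0, 1, 0, 0); (0, 0, 0, 0, 4, 4); (0, 0, 2, 0, 0, 0); (1, 1, 0, 0, 0, 0))


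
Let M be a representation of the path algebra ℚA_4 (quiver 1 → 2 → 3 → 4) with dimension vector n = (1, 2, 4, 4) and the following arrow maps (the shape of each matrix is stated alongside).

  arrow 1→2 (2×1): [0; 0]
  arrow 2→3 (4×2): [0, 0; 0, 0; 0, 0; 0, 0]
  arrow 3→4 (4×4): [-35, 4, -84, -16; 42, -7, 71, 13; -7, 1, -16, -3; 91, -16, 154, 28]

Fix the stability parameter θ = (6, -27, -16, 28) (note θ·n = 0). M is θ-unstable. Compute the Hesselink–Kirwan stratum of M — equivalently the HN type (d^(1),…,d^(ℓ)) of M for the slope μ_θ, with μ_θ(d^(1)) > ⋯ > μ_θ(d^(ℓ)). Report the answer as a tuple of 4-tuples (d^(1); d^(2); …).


Barcode: M ≅ I[1,1], I[2,2]^2, I[3,3], I[3,4]^3, I[4,4]. HN layers by μ_θ (4 steps, strictly decreasing):
  μ^(1)=28; μ^(2)=6; μ^(3)=-16; μ^(4)=-27

((0, 0, 0, 4); (1, 0, 0, 0); (0, 0, 4, 0); (0, 2, 0, 0))


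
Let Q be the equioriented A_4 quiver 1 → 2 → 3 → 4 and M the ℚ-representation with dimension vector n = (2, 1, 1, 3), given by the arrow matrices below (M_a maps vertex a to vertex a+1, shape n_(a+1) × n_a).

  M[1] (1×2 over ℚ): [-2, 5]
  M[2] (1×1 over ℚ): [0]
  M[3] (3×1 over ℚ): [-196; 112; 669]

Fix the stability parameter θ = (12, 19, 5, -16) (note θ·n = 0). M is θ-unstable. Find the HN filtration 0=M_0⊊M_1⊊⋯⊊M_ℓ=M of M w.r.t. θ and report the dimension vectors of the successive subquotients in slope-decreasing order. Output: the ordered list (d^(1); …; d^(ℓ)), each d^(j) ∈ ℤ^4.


Interval decomposition of M: I[1,1], I[1,2], I[3,4], I[4,4]^2.
HN type (ℓ=4): μ^(1)=19; μ^(2)=12; μ^(3)=-11/2; μ^(4)=-16

((0, 1, 0, 0); (2, 0, 0, 0); (0, 0, 1, 1); (0, 0, 0, 2))


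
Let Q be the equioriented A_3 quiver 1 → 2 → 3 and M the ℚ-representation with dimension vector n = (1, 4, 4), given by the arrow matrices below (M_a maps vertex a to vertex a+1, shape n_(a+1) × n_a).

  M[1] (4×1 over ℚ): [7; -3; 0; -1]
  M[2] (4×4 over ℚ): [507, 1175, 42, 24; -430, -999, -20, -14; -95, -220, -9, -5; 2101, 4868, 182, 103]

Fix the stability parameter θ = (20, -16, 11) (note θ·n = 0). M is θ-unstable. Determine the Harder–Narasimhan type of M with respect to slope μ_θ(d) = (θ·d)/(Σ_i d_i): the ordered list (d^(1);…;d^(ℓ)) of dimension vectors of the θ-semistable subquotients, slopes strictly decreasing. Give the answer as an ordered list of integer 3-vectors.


Barcode: M ≅ I[1,3], I[2,3]^3. HN layers by μ_θ (3 steps, strictly decreasing):
  μ^(1)=11; μ^(2)=2; μ^(3)=-16

((0, 0, 4); (1, 1, 0); (0, 3, 0))


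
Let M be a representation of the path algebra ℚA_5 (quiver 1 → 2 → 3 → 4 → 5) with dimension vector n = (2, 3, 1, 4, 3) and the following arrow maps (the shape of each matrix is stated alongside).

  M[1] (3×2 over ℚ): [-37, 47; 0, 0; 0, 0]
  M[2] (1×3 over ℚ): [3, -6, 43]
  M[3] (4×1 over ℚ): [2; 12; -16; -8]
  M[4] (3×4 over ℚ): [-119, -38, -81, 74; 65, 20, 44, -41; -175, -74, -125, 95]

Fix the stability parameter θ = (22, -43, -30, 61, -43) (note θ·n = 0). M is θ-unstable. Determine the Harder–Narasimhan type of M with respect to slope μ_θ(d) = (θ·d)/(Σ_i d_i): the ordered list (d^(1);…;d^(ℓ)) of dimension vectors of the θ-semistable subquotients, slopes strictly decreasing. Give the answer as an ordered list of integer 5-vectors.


Barcode: M ≅ I[1,1], I[1,5], I[2,2]^2, I[4,4], I[4,5]^2. HN layers by μ_θ (5 steps, strictly decreasing):
  μ^(1)=61; μ^(2)=22; μ^(3)=9; μ^(4)=-17; μ^(5)=-43

((0, 0, 0, 1, 0); (1, 0, 0, 0, 0); (0, 0, 0, 3, 3); (1, 1, 1, 0, 0); (0, 2, 0, 0, 0))


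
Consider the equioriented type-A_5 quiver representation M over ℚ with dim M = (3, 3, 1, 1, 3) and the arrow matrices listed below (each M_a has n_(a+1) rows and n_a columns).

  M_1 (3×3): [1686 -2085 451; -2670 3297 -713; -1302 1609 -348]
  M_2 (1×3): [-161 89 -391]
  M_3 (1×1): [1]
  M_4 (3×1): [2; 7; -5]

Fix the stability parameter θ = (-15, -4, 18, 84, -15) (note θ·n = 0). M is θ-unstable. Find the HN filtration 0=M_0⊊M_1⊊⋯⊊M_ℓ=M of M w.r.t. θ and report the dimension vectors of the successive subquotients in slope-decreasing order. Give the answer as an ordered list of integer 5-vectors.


Barcode: M ≅ I[1,1], I[1,2], I[1,5], I[2,2], I[5,5]^2. HN layers by μ_θ (4 steps, strictly decreasing):
  μ^(1)=69/2; μ^(2)=18; μ^(3)=-4; μ^(4)=-15

((0, 0, 0, 1, 1); (0, 0, 1, 0, 0); (0, 3, 0, 0, 0); (3, 0, 0, 0, 2))


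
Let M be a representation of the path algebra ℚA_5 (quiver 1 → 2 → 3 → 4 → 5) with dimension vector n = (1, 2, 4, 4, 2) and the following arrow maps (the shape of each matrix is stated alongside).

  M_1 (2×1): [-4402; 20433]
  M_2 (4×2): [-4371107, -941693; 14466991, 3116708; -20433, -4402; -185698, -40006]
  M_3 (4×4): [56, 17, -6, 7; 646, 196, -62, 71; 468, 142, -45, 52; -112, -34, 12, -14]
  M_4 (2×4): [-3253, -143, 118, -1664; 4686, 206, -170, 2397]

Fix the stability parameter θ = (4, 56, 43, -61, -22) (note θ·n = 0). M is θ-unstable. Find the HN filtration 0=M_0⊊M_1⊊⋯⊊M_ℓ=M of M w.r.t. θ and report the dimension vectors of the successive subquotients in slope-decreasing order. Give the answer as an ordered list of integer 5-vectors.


Interval decomposition of M: I[1,3], I[2,5], I[3,4], I[3,5], I[4,4].
HN type (ℓ=5): μ^(1)=99/2; μ^(2)=4; μ^(3)=-9; μ^(4)=-40/3; μ^(5)=-61

((0, 1, 1, 0, 0); (1, 1, 1, 1, 1); (0, 0, 1, 1, 0); (0, 0, 1, 1, 1); (0, 0, 0, 1, 0))


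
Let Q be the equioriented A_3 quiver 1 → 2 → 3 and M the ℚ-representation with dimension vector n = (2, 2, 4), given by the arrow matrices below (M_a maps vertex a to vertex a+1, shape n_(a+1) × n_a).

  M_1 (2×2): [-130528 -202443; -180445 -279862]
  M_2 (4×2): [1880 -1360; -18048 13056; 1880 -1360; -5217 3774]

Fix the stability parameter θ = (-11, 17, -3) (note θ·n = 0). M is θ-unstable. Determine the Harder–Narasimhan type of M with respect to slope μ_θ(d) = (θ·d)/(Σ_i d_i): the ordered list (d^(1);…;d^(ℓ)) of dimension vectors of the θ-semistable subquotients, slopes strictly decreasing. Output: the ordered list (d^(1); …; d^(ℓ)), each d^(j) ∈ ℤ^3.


Via rank(M_{q-1}∘⋯∘M_p): M ≅ I[1,2], I[1,3], I[3,3]^3.
μ_θ-semistable layers: μ^(1)=17; μ^(2)=7; μ^(3)=-3; μ^(4)=-11

((0, 1, 0); (0, 1, 1); (0, 0, 3); (2, 0, 0))


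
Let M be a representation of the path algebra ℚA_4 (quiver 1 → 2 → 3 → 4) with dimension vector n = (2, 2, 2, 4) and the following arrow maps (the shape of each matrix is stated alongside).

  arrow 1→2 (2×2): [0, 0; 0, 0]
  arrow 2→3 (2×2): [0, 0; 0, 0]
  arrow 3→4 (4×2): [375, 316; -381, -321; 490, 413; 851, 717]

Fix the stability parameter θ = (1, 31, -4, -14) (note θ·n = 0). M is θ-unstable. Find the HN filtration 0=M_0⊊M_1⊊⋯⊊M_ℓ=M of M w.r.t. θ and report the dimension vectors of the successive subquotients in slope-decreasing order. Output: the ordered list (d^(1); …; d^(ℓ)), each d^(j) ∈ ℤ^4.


Via rank(M_{q-1}∘⋯∘M_p): M ≅ I[1,1]^2, I[2,2]^2, I[3,4]^2, I[4,4]^2.
μ_θ-semistable layers: μ^(1)=31; μ^(2)=1; μ^(3)=-9; μ^(4)=-14

((0, 2, 0, 0); (2, 0, 0, 0); (0, 0, 2, 2); (0, 0, 0, 2))


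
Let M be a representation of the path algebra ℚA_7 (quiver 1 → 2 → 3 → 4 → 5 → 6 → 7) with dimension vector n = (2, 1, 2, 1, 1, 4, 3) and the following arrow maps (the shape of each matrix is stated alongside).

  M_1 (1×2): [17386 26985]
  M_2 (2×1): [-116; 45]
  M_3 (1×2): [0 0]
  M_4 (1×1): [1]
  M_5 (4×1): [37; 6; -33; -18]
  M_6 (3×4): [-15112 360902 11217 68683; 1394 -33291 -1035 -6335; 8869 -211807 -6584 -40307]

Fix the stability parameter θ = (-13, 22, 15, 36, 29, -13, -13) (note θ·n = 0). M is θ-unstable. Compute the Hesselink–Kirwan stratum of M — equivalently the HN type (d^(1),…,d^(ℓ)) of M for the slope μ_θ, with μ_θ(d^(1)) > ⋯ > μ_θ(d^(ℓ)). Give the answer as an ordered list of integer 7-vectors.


Interval decomposition of M: I[1,1], I[1,3], I[3,3], I[4,7], I[6,6], I[6,7]^2.
HN type (ℓ=4): μ^(1)=37/2; μ^(2)=15; μ^(3)=39/4; μ^(4)=-13

((0, 1, 1, 0, 0, 0, 0); (0, 0, 1, 0, 0, 0, 0); (0, 0, 0, 1, 1, 1, 1); (2, 0, 0, 0, 0, 3, 2))


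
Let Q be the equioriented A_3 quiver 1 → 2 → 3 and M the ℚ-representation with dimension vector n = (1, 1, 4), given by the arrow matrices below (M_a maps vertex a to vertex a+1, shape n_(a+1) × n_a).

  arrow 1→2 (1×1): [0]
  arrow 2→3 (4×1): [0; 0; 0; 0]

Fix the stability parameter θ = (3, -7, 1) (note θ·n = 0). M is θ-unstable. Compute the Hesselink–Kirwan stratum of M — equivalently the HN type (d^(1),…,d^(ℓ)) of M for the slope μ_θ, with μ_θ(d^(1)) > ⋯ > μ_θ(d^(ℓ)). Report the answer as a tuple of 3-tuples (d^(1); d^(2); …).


Via rank(M_{q-1}∘⋯∘M_p): M ≅ I[1,1], I[2,2], I[3,3]^4.
μ_θ-semistable layers: μ^(1)=3; μ^(2)=1; μ^(3)=-7

((1, 0, 0); (0, 0, 4); (0, 1, 0))


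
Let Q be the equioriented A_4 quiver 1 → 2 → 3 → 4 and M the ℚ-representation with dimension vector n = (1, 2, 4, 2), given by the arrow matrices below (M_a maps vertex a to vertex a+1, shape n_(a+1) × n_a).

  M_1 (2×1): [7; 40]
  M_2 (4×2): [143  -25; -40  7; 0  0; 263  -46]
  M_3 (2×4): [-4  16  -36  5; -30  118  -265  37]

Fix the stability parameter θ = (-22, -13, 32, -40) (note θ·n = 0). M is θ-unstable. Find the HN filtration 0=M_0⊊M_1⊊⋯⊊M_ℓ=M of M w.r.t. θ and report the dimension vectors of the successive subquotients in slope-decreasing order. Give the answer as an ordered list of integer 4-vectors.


Via rank(M_{q-1}∘⋯∘M_p): M ≅ I[1,4], I[2,3], I[3,3], I[3,4].
μ_θ-semistable layers: μ^(1)=32; μ^(2)=-4; μ^(3)=-13; μ^(4)=-22

((0, 0, 2, 0); (0, 0, 2, 2); (0, 2, 0, 0); (1, 0, 0, 0))


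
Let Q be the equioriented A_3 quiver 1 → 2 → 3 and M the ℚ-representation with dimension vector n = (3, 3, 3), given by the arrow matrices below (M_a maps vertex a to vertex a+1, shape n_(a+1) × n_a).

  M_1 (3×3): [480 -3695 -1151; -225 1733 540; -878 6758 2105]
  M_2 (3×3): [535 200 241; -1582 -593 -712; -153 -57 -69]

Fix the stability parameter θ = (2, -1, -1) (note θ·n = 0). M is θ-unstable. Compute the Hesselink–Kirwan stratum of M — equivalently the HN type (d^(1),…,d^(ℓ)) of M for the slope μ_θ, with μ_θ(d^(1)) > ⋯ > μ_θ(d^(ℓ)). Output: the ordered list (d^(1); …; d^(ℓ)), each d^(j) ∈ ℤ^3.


Via rank(M_{q-1}∘⋯∘M_p): M ≅ I[1,2], I[1,3]^2, I[3,3].
μ_θ-semistable layers: μ^(1)=1/2; μ^(2)=0; μ^(3)=-1

((1, 1, 0); (2, 2, 2); (0, 0, 1))


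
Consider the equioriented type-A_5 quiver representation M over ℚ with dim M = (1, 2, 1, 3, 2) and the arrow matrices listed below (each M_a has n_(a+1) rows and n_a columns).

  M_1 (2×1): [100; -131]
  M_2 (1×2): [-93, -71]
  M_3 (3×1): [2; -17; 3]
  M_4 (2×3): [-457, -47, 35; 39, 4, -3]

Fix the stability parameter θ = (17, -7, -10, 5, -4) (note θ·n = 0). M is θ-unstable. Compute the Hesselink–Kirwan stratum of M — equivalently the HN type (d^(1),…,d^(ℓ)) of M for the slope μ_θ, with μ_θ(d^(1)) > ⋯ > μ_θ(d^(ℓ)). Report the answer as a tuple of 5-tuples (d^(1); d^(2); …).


Interval decomposition of M: I[1,5], I[2,2], I[4,4], I[4,5].
HN type (ℓ=4): μ^(1)=5; μ^(2)=1/2; μ^(3)=0; μ^(4)=-7

((0, 0, 0, 1, 0); (0, 0, 0, 2, 2); (1, 1, 1, 0, 0); (0, 1, 0, 0, 0))


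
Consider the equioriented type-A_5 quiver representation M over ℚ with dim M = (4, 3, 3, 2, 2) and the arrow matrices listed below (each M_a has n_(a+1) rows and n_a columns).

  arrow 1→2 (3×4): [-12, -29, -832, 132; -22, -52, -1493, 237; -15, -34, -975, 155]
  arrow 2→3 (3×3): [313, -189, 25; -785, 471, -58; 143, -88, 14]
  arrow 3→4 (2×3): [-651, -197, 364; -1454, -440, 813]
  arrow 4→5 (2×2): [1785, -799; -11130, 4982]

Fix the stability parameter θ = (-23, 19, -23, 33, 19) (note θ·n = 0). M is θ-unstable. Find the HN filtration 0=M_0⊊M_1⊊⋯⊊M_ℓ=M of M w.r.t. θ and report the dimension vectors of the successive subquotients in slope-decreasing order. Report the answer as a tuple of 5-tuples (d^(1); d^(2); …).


Interval decomposition of M: I[1,1], I[1,3], I[1,4], I[1,5], I[5,5].
HN type (ℓ=5): μ^(1)=33; μ^(2)=26; μ^(3)=19; μ^(4)=-2; μ^(5)=-23

((0, 0, 0, 1, 0); (0, 0, 0, 1, 1); (0, 0, 0, 0, 1); (0, 3, 3, 0, 0); (4, 0, 0, 0, 0))


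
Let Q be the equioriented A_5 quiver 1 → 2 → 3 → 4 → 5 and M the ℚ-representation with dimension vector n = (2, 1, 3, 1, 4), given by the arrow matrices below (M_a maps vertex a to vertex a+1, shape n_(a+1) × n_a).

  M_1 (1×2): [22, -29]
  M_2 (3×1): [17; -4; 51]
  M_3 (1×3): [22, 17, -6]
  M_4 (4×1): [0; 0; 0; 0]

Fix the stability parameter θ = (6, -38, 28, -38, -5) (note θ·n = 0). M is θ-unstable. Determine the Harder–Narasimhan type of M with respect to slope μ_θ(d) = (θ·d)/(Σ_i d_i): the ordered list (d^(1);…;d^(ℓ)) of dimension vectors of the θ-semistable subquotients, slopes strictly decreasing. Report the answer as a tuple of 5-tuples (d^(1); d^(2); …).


Barcode: M ≅ I[1,1], I[1,3], I[3,3], I[3,4], I[5,5]^4. HN layers by μ_θ (4 steps, strictly decreasing):
  μ^(1)=28; μ^(2)=6; μ^(3)=-5; μ^(4)=-16

((0, 0, 2, 0, 0); (1, 0, 0, 0, 0); (0, 0, 1, 1, 4); (1, 1, 0, 0, 0))


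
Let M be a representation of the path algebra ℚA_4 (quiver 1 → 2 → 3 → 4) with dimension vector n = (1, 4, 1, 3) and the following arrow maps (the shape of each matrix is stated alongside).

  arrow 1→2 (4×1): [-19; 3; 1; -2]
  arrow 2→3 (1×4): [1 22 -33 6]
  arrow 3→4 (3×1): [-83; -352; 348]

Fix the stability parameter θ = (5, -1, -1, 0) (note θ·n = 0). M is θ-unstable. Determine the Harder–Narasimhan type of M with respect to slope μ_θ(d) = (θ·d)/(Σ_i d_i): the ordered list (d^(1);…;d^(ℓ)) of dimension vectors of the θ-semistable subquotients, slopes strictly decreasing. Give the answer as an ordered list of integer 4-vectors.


Barcode: M ≅ I[1,4], I[2,2]^3, I[4,4]^2. HN layers by μ_θ (3 steps, strictly decreasing):
  μ^(1)=3/4; μ^(2)=0; μ^(3)=-1

((1, 1, 1, 1); (0, 0, 0, 2); (0, 3, 0, 0))


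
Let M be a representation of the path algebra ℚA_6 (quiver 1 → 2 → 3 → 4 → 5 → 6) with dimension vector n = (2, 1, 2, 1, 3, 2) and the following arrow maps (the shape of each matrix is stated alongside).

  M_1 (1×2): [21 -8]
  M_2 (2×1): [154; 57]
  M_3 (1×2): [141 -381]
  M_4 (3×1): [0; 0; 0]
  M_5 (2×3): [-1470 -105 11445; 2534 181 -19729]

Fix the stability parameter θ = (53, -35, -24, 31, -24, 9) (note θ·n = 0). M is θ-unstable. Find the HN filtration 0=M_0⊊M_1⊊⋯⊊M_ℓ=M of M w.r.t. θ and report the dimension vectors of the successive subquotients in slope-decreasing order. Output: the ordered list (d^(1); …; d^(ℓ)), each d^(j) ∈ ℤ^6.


Barcode: M ≅ I[1,1], I[1,4], I[3,3], I[5,5]^2, I[5,6], I[6,6]. HN layers by μ_θ (5 steps, strictly decreasing):
  μ^(1)=53; μ^(2)=31; μ^(3)=9; μ^(4)=-2; μ^(5)=-24

((1, 0, 0, 0, 0, 0); (0, 0, 0, 1, 0, 0); (0, 0, 0, 0, 0, 2); (1, 1, 1, 0, 0, 0); (0, 0, 1, 0, 3, 0))


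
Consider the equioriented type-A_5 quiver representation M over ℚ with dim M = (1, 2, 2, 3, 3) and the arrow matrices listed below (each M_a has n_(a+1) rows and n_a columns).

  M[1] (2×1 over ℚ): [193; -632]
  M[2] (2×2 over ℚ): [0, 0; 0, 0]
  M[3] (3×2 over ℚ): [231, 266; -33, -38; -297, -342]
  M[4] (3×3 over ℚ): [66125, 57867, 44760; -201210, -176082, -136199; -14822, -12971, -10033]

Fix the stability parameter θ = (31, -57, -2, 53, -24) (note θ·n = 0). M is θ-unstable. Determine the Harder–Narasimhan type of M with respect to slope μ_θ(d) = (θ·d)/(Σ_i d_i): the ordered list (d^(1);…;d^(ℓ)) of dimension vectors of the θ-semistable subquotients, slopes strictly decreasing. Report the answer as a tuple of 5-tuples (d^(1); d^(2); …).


Interval decomposition of M: I[1,2], I[2,2], I[3,3], I[3,5], I[4,5]^2.
HN type (ℓ=4): μ^(1)=29/2; μ^(2)=-2; μ^(3)=-13; μ^(4)=-57

((0, 0, 0, 3, 3); (0, 0, 2, 0, 0); (1, 1, 0, 0, 0); (0, 1, 0, 0, 0))


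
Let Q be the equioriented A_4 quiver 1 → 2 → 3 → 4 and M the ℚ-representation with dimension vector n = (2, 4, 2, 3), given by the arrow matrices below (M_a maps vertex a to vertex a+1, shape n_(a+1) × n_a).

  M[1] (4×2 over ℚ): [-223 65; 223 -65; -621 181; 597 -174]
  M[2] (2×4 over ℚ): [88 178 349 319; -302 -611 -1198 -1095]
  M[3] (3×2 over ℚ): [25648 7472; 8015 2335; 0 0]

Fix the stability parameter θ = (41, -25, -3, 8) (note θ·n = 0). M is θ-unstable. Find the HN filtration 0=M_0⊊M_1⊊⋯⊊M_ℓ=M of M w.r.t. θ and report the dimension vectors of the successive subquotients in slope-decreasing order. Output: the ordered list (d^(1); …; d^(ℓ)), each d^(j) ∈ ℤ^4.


Via rank(M_{q-1}∘⋯∘M_p): M ≅ I[1,2], I[1,4], I[2,2], I[2,3], I[4,4]^2.
μ_θ-semistable layers: μ^(1)=8; μ^(2)=13/3; μ^(3)=-3; μ^(4)=-25

((1, 1, 0, 3); (1, 1, 1, 0); (0, 0, 1, 0); (0, 2, 0, 0))


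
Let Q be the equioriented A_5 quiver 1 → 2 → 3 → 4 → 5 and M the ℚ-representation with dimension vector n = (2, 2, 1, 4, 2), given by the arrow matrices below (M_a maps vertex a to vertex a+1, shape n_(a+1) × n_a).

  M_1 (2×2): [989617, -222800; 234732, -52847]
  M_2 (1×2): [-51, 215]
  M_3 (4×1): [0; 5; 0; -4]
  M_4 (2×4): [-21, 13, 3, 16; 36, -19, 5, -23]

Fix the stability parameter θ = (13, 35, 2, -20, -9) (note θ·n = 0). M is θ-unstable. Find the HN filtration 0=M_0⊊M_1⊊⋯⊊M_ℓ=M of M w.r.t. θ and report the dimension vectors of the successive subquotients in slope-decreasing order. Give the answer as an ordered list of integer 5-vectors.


Barcode: M ≅ I[1,2], I[1,5], I[4,4]^2, I[4,5]. HN layers by μ_θ (5 steps, strictly decreasing):
  μ^(1)=35; μ^(2)=13; μ^(3)=21/5; μ^(4)=-9; μ^(5)=-20

((0, 1, 0, 0, 0); (1, 0, 0, 0, 0); (1, 1, 1, 1, 1); (0, 0, 0, 0, 1); (0, 0, 0, 3, 0))


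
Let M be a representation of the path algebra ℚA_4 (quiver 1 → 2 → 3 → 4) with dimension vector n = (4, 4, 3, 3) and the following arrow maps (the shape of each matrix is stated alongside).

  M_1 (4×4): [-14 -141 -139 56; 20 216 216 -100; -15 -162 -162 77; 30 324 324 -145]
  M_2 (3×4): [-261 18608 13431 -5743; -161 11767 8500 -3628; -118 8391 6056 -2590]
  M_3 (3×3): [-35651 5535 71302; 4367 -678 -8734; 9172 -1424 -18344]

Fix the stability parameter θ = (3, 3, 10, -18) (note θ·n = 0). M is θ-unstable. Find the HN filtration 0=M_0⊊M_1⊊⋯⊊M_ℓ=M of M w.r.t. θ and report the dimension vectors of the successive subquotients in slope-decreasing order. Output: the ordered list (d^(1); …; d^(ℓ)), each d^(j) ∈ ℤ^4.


Via rank(M_{q-1}∘⋯∘M_p): M ≅ I[1,1], I[1,3], I[1,4]^2, I[2,2], I[4,4].
μ_θ-semistable layers: μ^(1)=10; μ^(2)=3; μ^(3)=-1/2; μ^(4)=-18

((0, 0, 1, 0); (2, 2, 0, 0); (2, 2, 2, 2); (0, 0, 0, 1))


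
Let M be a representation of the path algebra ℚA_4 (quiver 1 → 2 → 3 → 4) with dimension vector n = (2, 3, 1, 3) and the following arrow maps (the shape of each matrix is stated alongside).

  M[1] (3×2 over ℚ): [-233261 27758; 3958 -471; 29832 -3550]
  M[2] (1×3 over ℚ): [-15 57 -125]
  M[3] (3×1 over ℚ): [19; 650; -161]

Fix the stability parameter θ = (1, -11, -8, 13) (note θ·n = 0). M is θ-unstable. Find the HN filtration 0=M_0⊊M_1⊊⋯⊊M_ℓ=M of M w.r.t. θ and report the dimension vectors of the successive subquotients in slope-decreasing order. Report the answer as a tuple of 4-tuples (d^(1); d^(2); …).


Interval decomposition of M: I[1,2], I[1,4], I[2,2], I[4,4]^2.
HN type (ℓ=4): μ^(1)=13; μ^(2)=-5; μ^(3)=-6; μ^(4)=-11

((0, 0, 0, 3); (1, 1, 0, 0); (1, 1, 1, 0); (0, 1, 0, 0))


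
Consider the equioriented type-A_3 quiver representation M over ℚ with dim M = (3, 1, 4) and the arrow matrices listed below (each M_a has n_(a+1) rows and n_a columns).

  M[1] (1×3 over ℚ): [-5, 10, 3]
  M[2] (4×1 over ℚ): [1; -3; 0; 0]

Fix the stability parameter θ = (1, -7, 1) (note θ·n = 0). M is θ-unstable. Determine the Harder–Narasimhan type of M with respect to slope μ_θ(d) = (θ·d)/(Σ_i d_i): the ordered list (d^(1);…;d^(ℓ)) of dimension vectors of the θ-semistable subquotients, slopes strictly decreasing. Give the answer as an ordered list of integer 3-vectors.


Interval decomposition of M: I[1,1]^2, I[1,3], I[3,3]^3.
HN type (ℓ=2): μ^(1)=1; μ^(2)=-3

((2, 0, 4); (1, 1, 0))


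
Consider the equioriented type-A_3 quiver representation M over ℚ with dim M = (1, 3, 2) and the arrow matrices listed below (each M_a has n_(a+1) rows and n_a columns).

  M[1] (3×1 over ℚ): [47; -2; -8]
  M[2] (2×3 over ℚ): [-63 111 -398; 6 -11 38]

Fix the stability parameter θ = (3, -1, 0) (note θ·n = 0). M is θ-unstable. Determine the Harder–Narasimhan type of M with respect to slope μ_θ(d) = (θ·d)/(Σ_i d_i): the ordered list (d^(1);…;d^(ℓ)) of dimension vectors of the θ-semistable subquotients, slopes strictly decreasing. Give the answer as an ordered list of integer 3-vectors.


Interval decomposition of M: I[1,3], I[2,2], I[2,3].
HN type (ℓ=3): μ^(1)=2/3; μ^(2)=0; μ^(3)=-1

((1, 1, 1); (0, 0, 1); (0, 2, 0))


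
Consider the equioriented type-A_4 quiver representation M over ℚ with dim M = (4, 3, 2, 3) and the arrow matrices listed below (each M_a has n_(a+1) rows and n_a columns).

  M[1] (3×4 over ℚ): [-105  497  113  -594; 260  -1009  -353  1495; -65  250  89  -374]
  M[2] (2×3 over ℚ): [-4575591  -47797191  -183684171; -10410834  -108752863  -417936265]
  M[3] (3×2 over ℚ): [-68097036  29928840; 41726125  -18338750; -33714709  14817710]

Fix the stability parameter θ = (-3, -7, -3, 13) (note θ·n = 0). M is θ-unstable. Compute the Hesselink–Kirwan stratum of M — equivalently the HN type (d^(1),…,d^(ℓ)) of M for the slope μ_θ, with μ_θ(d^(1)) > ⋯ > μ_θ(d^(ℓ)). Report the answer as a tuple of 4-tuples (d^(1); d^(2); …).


Interval decomposition of M: I[1,1], I[1,2], I[1,3], I[1,4], I[4,4]^2.
HN type (ℓ=3): μ^(1)=13; μ^(2)=-3; μ^(3)=-5

((0, 0, 0, 3); (1, 0, 2, 0); (3, 3, 0, 0))


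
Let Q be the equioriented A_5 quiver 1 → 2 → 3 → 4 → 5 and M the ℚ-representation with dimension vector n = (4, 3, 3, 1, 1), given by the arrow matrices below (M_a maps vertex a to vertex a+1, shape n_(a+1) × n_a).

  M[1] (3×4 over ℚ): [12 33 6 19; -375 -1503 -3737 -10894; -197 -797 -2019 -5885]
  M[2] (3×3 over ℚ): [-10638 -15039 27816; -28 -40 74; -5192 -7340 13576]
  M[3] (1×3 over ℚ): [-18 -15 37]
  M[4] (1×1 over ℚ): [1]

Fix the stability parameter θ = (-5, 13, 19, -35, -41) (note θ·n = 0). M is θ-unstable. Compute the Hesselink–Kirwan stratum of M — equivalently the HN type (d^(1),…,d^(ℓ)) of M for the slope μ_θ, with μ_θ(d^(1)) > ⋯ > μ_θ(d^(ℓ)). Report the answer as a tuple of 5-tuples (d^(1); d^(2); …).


Interval decomposition of M: I[1,1], I[1,2], I[1,3], I[1,5], I[3,3].
HN type (ℓ=4): μ^(1)=19; μ^(2)=13; μ^(3)=-5; μ^(4)=-49/5

((0, 0, 2, 0, 0); (0, 2, 0, 0, 0); (3, 0, 0, 0, 0); (1, 1, 1, 1, 1))


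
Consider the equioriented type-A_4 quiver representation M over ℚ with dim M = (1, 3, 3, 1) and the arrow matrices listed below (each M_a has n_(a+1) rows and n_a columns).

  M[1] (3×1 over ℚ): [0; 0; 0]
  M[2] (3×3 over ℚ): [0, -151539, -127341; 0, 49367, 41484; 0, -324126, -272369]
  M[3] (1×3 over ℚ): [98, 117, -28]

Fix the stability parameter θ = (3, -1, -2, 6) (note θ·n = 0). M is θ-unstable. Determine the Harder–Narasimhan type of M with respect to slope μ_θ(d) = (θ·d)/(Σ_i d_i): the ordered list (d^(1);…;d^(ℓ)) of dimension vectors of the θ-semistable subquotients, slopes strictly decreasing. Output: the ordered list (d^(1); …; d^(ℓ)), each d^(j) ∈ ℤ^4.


Interval decomposition of M: I[1,1], I[2,2], I[2,3], I[2,4], I[3,3].
HN type (ℓ=5): μ^(1)=6; μ^(2)=3; μ^(3)=-1; μ^(4)=-3/2; μ^(5)=-2

((0, 0, 0, 1); (1, 0, 0, 0); (0, 1, 0, 0); (0, 2, 2, 0); (0, 0, 1, 0))


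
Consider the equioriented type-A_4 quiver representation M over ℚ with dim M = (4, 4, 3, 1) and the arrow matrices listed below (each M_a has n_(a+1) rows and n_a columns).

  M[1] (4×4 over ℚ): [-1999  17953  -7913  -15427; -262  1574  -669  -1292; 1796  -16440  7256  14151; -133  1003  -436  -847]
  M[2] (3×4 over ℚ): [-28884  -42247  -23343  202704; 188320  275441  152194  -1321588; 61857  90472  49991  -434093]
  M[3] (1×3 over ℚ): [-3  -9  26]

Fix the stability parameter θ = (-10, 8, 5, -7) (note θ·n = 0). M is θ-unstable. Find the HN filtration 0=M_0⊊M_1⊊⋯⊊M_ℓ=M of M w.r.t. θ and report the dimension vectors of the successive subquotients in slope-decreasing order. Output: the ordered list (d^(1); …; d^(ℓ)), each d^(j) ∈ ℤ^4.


Barcode: M ≅ I[1,2], I[1,3]^2, I[1,4]. HN layers by μ_θ (4 steps, strictly decreasing):
  μ^(1)=8; μ^(2)=13/2; μ^(3)=2; μ^(4)=-10

((0, 1, 0, 0); (0, 2, 2, 0); (0, 1, 1, 1); (4, 0, 0, 0))


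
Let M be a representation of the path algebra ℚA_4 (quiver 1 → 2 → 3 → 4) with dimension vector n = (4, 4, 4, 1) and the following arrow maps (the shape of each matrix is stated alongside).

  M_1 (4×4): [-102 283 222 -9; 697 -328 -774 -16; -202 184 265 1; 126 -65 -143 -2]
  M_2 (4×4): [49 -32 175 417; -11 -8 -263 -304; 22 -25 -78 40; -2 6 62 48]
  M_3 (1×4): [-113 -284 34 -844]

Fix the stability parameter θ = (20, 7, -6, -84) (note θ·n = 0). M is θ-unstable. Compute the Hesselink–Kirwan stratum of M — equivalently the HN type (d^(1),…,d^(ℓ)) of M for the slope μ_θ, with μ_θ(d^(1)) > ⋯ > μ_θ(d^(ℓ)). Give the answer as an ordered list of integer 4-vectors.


Barcode: M ≅ I[1,2], I[1,3]^2, I[1,4], I[3,3]. HN layers by μ_θ (4 steps, strictly decreasing):
  μ^(1)=27/2; μ^(2)=7; μ^(3)=-6; μ^(4)=-63/4

((1, 1, 0, 0); (2, 2, 2, 0); (0, 0, 1, 0); (1, 1, 1, 1))


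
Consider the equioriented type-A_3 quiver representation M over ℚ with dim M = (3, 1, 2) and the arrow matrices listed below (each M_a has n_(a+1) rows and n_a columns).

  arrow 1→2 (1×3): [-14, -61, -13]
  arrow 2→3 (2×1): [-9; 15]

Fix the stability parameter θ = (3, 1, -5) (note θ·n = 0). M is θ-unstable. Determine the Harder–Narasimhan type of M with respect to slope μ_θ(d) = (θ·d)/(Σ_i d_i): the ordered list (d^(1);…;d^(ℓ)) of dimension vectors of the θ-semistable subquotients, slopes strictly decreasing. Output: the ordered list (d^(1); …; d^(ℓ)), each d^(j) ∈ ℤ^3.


Interval decomposition of M: I[1,1]^2, I[1,3], I[3,3].
HN type (ℓ=3): μ^(1)=3; μ^(2)=-1/3; μ^(3)=-5

((2, 0, 0); (1, 1, 1); (0, 0, 1))


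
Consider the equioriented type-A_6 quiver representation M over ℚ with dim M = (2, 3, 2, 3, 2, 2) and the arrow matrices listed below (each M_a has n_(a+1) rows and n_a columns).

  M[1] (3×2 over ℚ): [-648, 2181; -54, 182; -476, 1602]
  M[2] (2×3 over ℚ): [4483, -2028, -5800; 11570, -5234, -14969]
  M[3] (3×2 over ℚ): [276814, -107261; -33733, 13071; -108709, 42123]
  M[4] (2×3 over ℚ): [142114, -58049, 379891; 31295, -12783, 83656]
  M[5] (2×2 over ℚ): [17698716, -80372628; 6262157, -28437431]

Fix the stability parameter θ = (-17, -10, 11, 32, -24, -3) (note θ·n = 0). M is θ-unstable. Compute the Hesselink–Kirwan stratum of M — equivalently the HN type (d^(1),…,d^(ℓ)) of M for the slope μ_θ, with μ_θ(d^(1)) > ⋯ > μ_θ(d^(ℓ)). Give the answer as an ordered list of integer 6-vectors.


Via rank(M_{q-1}∘⋯∘M_p): M ≅ I[1,4], I[1,6], I[2,2], I[4,5], I[6,6].
μ_θ-semistable layers: μ^(1)=32; μ^(2)=11; μ^(3)=4; μ^(4)=-3; μ^(5)=-10; μ^(6)=-17

((0, 0, 0, 1, 0, 0); (0, 0, 1, 0, 0, 0); (0, 0, 1, 2, 2, 1); (0, 0, 0, 0, 0, 1); (0, 3, 0, 0, 0, 0); (2, 0, 0, 0, 0, 0))


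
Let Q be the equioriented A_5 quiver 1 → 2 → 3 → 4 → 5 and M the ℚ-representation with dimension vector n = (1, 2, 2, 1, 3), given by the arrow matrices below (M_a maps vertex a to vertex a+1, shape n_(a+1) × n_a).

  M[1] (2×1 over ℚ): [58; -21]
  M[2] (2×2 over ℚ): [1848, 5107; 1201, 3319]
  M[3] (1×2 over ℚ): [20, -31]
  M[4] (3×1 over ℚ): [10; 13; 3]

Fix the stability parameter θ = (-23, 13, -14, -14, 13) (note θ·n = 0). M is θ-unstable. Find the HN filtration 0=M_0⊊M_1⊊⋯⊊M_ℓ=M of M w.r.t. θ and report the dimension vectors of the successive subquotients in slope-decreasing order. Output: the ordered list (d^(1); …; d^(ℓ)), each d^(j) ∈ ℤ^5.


Barcode: M ≅ I[1,5], I[2,3], I[5,5]^2. HN layers by μ_θ (4 steps, strictly decreasing):
  μ^(1)=13; μ^(2)=-1/2; μ^(3)=-5; μ^(4)=-23

((0, 0, 0, 0, 3); (0, 1, 1, 0, 0); (0, 1, 1, 1, 0); (1, 0, 0, 0, 0))


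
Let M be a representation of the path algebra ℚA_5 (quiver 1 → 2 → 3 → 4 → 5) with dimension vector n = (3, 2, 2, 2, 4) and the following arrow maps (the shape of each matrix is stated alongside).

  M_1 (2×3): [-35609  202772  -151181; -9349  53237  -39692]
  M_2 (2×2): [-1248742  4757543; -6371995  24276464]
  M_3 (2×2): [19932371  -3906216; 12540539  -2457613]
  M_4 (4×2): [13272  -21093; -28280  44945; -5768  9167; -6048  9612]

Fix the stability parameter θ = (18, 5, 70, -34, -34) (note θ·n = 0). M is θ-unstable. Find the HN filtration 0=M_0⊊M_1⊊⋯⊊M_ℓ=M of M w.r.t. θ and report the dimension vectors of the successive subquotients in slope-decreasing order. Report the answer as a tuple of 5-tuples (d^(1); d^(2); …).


Interval decomposition of M: I[1,1], I[1,4], I[1,5], I[5,5]^3.
HN type (ℓ=4): μ^(1)=18; μ^(2)=23/2; μ^(3)=5; μ^(4)=-34

((1, 0, 1, 1, 0); (1, 1, 0, 0, 0); (1, 1, 1, 1, 1); (0, 0, 0, 0, 3))


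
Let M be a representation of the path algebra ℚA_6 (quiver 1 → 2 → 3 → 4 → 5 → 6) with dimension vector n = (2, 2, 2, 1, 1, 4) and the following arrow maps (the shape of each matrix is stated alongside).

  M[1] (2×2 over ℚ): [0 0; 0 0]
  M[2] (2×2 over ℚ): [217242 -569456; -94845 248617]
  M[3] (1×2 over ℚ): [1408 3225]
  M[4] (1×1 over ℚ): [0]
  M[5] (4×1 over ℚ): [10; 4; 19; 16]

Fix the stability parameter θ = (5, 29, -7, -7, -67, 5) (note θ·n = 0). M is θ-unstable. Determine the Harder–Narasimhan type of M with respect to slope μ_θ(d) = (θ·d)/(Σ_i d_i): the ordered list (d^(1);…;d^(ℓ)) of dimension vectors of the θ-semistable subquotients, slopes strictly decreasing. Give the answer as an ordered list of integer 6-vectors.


Barcode: M ≅ I[1,1]^2, I[2,3], I[2,4], I[5,6], I[6,6]^3. HN layers by μ_θ (3 steps, strictly decreasing):
  μ^(1)=11; μ^(2)=5; μ^(3)=-67

((0, 1, 1, 0, 0, 0); (2, 1, 1, 1, 0, 4); (0, 0, 0, 0, 1, 0))


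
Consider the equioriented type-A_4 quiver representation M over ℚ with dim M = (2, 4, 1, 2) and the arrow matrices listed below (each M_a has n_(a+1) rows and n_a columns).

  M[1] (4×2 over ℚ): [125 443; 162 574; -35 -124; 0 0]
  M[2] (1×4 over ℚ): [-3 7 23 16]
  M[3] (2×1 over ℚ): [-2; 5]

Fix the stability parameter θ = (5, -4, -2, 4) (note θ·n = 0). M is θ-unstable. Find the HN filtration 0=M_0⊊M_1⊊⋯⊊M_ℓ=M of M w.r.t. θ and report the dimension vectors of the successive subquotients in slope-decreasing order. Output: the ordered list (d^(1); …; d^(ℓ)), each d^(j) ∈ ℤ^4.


Interval decomposition of M: I[1,2], I[1,4], I[2,2]^2, I[4,4].
HN type (ℓ=4): μ^(1)=4; μ^(2)=1/2; μ^(3)=-1/3; μ^(4)=-4

((0, 0, 0, 2); (1, 1, 0, 0); (1, 1, 1, 0); (0, 2, 0, 0))


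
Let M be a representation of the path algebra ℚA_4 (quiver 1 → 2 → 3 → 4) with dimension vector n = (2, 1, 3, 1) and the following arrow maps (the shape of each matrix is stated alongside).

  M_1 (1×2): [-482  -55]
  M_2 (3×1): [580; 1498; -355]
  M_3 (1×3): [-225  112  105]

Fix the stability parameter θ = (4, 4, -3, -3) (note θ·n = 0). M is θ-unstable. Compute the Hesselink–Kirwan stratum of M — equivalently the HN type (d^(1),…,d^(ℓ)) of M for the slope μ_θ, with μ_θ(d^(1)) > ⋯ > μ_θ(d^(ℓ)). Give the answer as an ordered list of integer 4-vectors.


Barcode: M ≅ I[1,1], I[1,4], I[3,3]^2. HN layers by μ_θ (3 steps, strictly decreasing):
  μ^(1)=4; μ^(2)=1/2; μ^(3)=-3

((1, 0, 0, 0); (1, 1, 1, 1); (0, 0, 2, 0))


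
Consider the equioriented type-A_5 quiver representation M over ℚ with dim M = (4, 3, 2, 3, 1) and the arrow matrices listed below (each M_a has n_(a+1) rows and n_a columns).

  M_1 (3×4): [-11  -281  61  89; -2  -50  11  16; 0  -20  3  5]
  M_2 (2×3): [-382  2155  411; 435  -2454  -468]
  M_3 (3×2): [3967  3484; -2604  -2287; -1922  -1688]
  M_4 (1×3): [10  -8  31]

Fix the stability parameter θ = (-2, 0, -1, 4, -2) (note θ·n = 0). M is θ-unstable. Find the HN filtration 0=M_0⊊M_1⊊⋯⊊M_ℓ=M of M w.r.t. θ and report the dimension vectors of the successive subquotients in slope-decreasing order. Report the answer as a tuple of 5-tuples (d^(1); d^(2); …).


Via rank(M_{q-1}∘⋯∘M_p): M ≅ I[1,1], I[1,2], I[1,4], I[1,5], I[4,4].
μ_θ-semistable layers: μ^(1)=4; μ^(2)=1; μ^(3)=0; μ^(4)=-1/2; μ^(5)=-2

((0, 0, 0, 2, 0); (0, 0, 0, 1, 1); (0, 1, 0, 0, 0); (0, 2, 2, 0, 0); (4, 0, 0, 0, 0))


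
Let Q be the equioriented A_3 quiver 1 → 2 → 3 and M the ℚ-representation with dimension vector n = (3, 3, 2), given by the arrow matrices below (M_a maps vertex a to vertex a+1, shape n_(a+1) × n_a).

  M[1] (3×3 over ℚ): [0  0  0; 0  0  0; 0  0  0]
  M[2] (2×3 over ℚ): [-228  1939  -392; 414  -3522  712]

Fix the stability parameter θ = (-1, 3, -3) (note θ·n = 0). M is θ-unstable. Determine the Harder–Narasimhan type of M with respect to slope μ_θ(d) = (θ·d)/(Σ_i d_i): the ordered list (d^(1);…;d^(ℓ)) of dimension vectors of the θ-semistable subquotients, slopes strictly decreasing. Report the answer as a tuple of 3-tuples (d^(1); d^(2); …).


Via rank(M_{q-1}∘⋯∘M_p): M ≅ I[1,1]^3, I[2,2], I[2,3]^2.
μ_θ-semistable layers: μ^(1)=3; μ^(2)=0; μ^(3)=-1

((0, 1, 0); (0, 2, 2); (3, 0, 0))


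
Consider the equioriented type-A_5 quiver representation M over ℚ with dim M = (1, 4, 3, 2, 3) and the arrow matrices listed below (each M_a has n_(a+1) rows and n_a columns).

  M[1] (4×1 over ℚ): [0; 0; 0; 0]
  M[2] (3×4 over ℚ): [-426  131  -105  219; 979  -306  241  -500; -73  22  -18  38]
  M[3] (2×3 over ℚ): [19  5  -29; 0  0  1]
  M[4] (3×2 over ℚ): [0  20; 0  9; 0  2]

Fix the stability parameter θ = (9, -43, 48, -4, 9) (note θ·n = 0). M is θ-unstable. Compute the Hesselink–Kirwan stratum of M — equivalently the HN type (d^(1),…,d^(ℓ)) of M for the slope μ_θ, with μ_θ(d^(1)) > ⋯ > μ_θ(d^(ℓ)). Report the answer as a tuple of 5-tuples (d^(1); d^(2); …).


Via rank(M_{q-1}∘⋯∘M_p): M ≅ I[1,1], I[2,2], I[2,3], I[2,4], I[2,5], I[5,5]^2.
μ_θ-semistable layers: μ^(1)=48; μ^(2)=22; μ^(3)=53/3; μ^(4)=9; μ^(5)=-43

((0, 0, 1, 0, 0); (0, 0, 1, 1, 0); (0, 0, 1, 1, 1); (1, 0, 0, 0, 2); (0, 4, 0, 0, 0))


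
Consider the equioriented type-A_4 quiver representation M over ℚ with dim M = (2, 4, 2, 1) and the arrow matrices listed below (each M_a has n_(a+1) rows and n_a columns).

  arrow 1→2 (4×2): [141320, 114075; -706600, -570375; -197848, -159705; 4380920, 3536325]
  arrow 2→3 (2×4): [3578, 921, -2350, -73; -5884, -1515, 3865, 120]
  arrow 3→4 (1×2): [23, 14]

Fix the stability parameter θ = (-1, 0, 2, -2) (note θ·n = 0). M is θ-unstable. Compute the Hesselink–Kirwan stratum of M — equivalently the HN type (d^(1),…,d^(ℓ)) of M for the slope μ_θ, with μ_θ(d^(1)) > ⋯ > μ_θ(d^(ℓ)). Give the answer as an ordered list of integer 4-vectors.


Interval decomposition of M: I[1,1], I[1,2], I[2,2], I[2,3], I[2,4].
HN type (ℓ=3): μ^(1)=2; μ^(2)=0; μ^(3)=-1

((0, 0, 1, 0); (0, 4, 1, 1); (2, 0, 0, 0))
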